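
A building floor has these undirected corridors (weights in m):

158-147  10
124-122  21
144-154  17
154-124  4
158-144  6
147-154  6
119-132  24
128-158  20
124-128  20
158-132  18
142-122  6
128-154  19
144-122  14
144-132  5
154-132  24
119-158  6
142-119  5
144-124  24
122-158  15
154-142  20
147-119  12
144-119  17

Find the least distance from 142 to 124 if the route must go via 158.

Shortest 142→158: 142 → 119 → 158 = 11
Shortest 158→124: 158 → 147 → 154 → 124 = 20
Total via 158: 11 + 20 = 31 m.

31 m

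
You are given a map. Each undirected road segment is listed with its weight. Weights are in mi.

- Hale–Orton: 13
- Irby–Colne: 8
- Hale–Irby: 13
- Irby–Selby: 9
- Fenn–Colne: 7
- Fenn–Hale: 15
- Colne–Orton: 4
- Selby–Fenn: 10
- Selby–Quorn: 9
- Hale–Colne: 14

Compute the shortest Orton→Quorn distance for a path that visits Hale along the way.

44 mi

Shortest Orton→Hale: Orton → Hale = 13
Best Hale to Quorn: Hale → Irby → Selby → Quorn costing 31
Total via Hale: 13 + 31 = 44 mi.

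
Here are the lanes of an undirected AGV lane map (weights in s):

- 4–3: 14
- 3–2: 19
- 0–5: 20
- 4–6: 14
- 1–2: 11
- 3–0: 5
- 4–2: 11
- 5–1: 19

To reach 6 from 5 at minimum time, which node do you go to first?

0

Enumerating some paths:
5 - 0 - 3 - 4 - 6: 20+5+14+14 = 53
5 - 1 - 2 - 4 - 6: 19+11+11+14 = 55
The minimum is 53 s via 5 - 0 - 3 - 4 - 6.
So from 5 the first move is to 0.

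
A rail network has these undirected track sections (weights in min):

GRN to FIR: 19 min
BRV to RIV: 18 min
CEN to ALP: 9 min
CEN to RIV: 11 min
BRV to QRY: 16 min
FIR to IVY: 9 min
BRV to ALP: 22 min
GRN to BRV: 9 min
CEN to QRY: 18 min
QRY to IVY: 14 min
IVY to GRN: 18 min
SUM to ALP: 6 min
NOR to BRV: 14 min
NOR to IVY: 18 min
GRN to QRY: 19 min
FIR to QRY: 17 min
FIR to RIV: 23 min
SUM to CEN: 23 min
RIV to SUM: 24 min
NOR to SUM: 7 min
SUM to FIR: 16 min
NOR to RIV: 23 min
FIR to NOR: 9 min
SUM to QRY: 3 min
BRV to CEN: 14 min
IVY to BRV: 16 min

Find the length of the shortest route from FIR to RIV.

23 min

Candidate routes:
FIR - NOR - SUM - RIV: 9+7+24 = 40
FIR - RIV: 23 = 23
FIR - NOR - RIV: 9+23 = 32
The minimum is 23 min via FIR - RIV.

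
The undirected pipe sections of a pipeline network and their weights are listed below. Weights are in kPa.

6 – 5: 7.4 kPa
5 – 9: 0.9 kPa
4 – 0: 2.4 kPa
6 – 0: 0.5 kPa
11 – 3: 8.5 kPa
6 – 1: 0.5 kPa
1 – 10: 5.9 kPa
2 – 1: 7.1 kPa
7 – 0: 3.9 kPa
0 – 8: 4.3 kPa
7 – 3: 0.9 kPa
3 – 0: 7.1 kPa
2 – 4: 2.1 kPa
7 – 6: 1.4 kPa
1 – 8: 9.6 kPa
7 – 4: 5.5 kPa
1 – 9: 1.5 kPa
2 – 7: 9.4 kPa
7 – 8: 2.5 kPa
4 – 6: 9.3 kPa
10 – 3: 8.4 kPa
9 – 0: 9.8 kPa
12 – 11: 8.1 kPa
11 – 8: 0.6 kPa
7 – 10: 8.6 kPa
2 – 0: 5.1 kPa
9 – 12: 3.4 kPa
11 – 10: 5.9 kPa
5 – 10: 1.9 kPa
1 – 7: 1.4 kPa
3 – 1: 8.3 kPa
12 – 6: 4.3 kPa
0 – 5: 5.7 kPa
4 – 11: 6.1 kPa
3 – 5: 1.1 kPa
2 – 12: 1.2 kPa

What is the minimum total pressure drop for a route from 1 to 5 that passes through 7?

3.4 kPa

Shortest 1→7: 1–7 = 1.4
Best 7 to 5: 7–3–5 costing 2
Total via 7: 1.4 + 2 = 3.4 kPa.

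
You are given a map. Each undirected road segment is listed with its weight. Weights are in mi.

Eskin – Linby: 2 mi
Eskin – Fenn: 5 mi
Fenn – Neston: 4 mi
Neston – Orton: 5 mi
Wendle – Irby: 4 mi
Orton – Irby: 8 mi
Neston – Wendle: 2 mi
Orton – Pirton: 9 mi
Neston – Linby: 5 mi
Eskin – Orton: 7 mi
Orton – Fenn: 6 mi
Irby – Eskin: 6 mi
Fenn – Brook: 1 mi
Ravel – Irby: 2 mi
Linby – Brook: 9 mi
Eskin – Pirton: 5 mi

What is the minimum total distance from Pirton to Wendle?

Shortest distances from Pirton:
Pirton: 0
Eskin: 5  (via Pirton)
Linby: 7  (via Eskin)
Orton: 9  (via Pirton)
Fenn: 10  (via Eskin)
Brook: 11  (via Fenn)
Irby: 11  (via Eskin)
Neston: 12  (via Linby)
Ravel: 13  (via Irby)
Wendle: 14  (via Neston)
Shortest route: Pirton–Eskin–Linby–Neston–Wendle = 14 mi.

14 mi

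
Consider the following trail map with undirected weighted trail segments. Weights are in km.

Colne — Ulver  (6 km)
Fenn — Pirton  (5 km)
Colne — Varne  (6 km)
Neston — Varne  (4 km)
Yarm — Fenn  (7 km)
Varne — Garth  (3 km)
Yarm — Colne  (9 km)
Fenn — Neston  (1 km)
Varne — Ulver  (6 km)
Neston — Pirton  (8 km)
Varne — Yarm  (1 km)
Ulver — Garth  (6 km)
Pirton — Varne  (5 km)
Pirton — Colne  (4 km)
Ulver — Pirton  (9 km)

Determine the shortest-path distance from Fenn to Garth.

8 km

Compare a few routes:
Fenn → Neston → Varne → Garth: 1+4+3 = 8
Fenn → Yarm → Varne → Garth: 7+1+3 = 11
Fenn → Pirton → Varne → Garth: 5+5+3 = 13
Cheapest is Fenn → Neston → Varne → Garth at 8 km.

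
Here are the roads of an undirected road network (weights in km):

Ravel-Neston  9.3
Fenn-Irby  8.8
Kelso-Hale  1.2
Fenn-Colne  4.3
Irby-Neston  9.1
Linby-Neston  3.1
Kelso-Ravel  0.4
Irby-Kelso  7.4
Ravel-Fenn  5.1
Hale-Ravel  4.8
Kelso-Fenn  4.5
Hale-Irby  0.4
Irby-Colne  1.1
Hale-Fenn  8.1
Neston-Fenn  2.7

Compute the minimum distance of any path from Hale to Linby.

11.5 km

Candidate routes:
Hale - Kelso - Fenn - Neston - Linby: 1.2+4.5+2.7+3.1 = 11.5
Hale - Irby - Colne - Fenn - Neston - Linby: 0.4+1.1+4.3+2.7+3.1 = 11.6
Cheapest is Hale - Kelso - Fenn - Neston - Linby at 11.5 km.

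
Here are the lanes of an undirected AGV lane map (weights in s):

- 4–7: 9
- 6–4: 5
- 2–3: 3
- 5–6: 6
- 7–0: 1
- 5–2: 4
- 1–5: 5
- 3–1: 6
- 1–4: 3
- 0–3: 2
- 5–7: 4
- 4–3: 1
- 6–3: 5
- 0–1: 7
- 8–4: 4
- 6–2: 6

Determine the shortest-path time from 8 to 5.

12 s

Compare a few routes:
8–4–6–5: 4+5+6 = 15
8–4–3–1–5: 4+1+6+5 = 16
8–4–1–5: 4+3+5 = 12
The minimum is 12 s via 8–4–1–5.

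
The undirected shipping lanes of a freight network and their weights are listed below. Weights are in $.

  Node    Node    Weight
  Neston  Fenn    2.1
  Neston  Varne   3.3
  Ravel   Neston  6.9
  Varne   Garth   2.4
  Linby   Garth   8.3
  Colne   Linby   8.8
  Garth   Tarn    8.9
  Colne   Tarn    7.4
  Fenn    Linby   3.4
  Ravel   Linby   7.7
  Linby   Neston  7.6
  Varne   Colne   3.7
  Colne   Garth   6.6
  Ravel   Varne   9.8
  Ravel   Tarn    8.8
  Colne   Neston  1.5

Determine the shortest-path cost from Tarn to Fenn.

Enumerating some paths:
Tarn - Colne - Neston - Fenn: 7.4+1.5+2.1 = 11
Tarn - Ravel - Neston - Fenn: 8.8+6.9+2.1 = 17.8
Tarn - Colne - Varne - Neston - Fenn: 7.4+3.7+3.3+2.1 = 16.5
Tarn - Garth - Varne - Neston - Fenn: 8.9+2.4+3.3+2.1 = 16.7
The minimum is $11 via Tarn - Colne - Neston - Fenn.

$11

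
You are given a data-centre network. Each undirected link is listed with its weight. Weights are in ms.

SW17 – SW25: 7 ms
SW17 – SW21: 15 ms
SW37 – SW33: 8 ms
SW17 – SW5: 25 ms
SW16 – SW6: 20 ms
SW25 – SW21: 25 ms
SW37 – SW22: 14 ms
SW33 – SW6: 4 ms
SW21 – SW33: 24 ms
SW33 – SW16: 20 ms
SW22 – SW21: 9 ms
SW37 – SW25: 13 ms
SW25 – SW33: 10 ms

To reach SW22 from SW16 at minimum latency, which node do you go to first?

Candidate routes:
SW16 → SW33 → SW21 → SW22: 20+24+9 = 53
SW16 → SW33 → SW25 → SW37 → SW22: 20+10+13+14 = 57
SW16 → SW33 → SW37 → SW22: 20+8+14 = 42
SW16 → SW6 → SW33 → SW37 → SW22: 20+4+8+14 = 46
Cheapest is SW16 → SW33 → SW37 → SW22 at 42 ms.
So from SW16 the first move is to SW33.

SW33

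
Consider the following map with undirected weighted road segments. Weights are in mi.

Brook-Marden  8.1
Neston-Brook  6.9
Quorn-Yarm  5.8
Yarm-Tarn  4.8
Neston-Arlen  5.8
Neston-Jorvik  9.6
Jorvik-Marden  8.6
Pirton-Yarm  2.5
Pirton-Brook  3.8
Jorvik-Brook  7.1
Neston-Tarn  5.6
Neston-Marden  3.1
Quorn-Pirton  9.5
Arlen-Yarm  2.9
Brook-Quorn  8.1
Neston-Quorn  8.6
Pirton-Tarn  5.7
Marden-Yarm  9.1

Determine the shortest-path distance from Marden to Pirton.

11.6 mi

Settle nodes by increasing distance from Marden:
Marden: 0
Neston: 3.1  (via Marden)
Brook: 8.1  (via Marden)
Jorvik: 8.6  (via Marden)
Tarn: 8.7  (via Neston)
Arlen: 8.9  (via Neston)
Yarm: 9.1  (via Marden)
Pirton: 11.6  (via Yarm)
Shortest route: Marden–Yarm–Pirton = 11.6 mi.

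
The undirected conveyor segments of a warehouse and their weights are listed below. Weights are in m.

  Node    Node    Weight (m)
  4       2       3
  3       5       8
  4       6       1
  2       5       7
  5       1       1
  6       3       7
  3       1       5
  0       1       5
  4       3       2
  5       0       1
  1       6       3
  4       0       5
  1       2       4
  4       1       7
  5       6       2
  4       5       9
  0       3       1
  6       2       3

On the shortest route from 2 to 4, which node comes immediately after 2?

4

Compare a few routes:
2–4: 3 = 3
2–6–4: 3+1 = 4
The minimum is 3 m via 2–4.
So from 2 the first move is to 4.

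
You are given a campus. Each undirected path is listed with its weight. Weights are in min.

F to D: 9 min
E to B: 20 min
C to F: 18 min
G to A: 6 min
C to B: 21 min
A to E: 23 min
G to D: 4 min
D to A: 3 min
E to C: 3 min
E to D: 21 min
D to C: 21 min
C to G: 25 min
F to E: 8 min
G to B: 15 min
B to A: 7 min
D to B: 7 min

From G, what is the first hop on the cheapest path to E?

Compare a few routes:
G → D → E: 4+21 = 25
G → D → F → E: 4+9+8 = 21
The minimum is 21 min via G → D → F → E.
So from G the first move is to D.

D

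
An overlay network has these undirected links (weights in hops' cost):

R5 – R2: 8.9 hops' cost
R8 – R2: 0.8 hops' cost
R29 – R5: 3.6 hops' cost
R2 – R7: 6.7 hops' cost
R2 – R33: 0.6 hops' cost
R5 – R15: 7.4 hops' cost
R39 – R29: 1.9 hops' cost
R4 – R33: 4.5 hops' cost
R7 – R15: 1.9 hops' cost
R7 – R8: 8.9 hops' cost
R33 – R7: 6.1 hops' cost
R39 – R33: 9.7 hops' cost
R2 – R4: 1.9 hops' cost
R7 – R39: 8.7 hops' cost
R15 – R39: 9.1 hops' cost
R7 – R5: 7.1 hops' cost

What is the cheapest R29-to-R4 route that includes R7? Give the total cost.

Best R29 to R7: R29–R39–R7 costing 10.6
Shortest R7→R4: R7–R2–R4 = 8.6
Total via R7: 10.6 + 8.6 = 19.2 hops' cost.

19.2 hops' cost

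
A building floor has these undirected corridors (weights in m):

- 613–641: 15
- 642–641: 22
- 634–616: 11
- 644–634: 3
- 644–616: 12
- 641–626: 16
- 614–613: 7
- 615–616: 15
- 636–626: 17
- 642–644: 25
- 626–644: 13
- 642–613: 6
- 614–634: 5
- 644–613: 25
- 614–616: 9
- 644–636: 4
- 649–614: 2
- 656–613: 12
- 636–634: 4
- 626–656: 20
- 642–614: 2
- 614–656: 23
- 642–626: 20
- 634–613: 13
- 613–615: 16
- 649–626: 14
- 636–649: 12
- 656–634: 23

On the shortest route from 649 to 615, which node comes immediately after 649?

Candidate routes:
649 → 614 → 613 → 615: 2+7+16 = 25
649 → 614 → 616 → 615: 2+9+15 = 26
649 → 614 → 642 → 613 → 615: 2+2+6+16 = 26
The minimum is 25 m via 649 → 614 → 613 → 615.
So from 649 the first move is to 614.

614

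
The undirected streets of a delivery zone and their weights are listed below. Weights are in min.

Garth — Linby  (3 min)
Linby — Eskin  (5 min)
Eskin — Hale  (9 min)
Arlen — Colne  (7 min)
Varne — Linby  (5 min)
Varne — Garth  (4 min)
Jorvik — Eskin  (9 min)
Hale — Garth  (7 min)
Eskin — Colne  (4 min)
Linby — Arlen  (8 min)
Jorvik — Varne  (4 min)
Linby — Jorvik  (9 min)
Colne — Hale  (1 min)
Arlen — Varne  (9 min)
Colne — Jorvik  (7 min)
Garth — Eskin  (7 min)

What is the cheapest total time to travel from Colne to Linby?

9 min

Candidate routes:
Colne - Hale - Garth - Linby: 1+7+3 = 11
Colne - Eskin - Linby: 4+5 = 9
Cheapest is Colne - Eskin - Linby at 9 min.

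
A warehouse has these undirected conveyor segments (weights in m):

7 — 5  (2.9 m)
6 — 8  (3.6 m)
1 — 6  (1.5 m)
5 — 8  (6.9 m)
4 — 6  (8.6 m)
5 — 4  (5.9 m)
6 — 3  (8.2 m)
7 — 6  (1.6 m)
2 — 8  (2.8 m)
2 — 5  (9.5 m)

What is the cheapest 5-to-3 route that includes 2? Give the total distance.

24.1 m

Shortest 5→2: 5–2 = 9.5
Best 2 to 3: 2–8–6–3 costing 14.6
Total via 2: 9.5 + 14.6 = 24.1 m.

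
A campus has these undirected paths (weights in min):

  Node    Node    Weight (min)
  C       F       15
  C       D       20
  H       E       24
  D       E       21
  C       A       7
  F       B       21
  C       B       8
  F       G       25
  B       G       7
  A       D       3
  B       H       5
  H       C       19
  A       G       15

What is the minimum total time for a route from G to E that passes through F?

71 min

Best G to F: G–F costing 25
Shortest F→E: F–C–A–D–E = 46
Total via F: 25 + 46 = 71 min.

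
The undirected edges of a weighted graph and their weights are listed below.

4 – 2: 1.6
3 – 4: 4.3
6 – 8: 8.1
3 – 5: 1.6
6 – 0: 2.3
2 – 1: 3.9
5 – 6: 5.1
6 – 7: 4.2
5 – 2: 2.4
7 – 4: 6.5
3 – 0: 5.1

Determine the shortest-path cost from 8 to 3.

Shortest distances from 8:
8: 0
6: 8.1  (via 8)
0: 10.4  (via 6)
7: 12.3  (via 6)
5: 13.2  (via 6)
3: 14.8  (via 5)
Shortest route: 8 → 6 → 5 → 3 = 14.8.

14.8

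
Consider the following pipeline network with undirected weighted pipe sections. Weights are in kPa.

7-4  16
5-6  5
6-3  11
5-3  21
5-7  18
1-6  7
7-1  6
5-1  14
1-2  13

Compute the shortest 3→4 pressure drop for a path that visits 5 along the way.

Shortest 3→5: 3–6–5 = 16
Best 5 to 4: 5–7–4 costing 34
Total via 5: 16 + 34 = 50 kPa.

50 kPa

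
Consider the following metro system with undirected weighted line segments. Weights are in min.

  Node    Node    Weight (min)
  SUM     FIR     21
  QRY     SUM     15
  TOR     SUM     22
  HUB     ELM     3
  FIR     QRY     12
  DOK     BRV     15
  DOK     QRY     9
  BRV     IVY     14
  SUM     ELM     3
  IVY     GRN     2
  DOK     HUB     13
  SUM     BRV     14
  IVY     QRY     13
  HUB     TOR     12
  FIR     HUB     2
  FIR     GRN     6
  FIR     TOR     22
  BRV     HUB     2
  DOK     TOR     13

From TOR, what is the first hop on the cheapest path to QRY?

Enumerating some paths:
TOR → DOK → QRY: 13+9 = 22
TOR → FIR → QRY: 22+12 = 34
TOR → HUB → ELM → SUM → QRY: 12+3+3+15 = 33
TOR → HUB → FIR → QRY: 12+2+12 = 26
The minimum is 22 min via TOR → DOK → QRY.
So from TOR the first move is to DOK.

DOK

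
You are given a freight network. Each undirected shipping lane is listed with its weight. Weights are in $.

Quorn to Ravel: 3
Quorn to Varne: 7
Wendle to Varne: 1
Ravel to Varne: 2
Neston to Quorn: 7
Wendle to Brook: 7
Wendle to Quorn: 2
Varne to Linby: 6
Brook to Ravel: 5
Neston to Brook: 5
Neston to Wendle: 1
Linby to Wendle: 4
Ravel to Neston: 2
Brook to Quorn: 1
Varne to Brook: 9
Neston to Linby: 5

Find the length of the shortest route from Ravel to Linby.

Candidate routes:
Ravel - Varne - Wendle - Neston - Linby: 2+1+1+5 = 9
Ravel - Neston - Linby: 2+5 = 7
Ravel - Quorn - Wendle - Linby: 3+2+4 = 9
Ravel - Varne - Linby: 2+6 = 8
The minimum is $7 via Ravel - Neston - Linby.

$7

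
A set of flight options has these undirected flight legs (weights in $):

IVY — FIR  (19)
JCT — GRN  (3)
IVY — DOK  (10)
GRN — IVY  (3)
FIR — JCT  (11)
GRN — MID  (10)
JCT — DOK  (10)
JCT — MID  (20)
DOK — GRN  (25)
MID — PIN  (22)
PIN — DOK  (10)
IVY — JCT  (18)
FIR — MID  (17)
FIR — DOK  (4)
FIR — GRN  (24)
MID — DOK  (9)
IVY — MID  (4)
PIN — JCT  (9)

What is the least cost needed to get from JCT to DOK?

$10

Shortest distances from JCT:
JCT: 0
GRN: 3  (via JCT)
IVY: 6  (via GRN)
PIN: 9  (via JCT)
MID: 10  (via IVY)
DOK: 10  (via JCT)
Shortest route: JCT → DOK = $10.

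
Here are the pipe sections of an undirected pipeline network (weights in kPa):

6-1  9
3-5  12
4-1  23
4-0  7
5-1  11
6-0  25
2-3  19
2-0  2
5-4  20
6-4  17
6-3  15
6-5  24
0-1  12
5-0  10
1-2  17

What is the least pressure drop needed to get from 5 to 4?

Compare a few routes:
5 - 1 - 4: 11+23 = 34
5 - 4: 20 = 20
5 - 0 - 4: 10+7 = 17
5 - 1 - 0 - 4: 11+12+7 = 30
The minimum is 17 kPa via 5 - 0 - 4.

17 kPa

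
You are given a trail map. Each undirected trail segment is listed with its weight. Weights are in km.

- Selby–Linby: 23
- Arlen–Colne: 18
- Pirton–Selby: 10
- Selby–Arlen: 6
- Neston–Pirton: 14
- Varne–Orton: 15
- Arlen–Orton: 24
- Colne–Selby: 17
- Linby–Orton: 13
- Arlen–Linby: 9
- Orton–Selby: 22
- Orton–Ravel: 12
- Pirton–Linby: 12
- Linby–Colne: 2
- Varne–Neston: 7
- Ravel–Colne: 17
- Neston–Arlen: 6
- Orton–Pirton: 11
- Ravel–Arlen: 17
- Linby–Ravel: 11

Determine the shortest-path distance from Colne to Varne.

24 km

Candidate routes:
Colne–Linby–Arlen–Neston–Varne: 2+9+6+7 = 24
Colne–Linby–Orton–Varne: 2+13+15 = 30
Cheapest is Colne–Linby–Arlen–Neston–Varne at 24 km.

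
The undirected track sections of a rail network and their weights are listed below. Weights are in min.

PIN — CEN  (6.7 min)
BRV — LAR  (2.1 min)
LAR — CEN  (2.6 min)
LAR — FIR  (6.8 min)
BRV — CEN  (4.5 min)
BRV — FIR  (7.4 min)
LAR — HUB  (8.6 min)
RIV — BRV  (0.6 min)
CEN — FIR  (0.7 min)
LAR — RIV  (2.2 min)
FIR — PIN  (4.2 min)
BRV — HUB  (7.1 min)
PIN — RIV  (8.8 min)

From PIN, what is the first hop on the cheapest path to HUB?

Candidate routes:
PIN - FIR - CEN - LAR - HUB: 4.2+0.7+2.6+8.6 = 16.1
PIN - FIR - CEN - BRV - HUB: 4.2+0.7+4.5+7.1 = 16.5
The minimum is 16.1 min via PIN - FIR - CEN - LAR - HUB.
So from PIN the first move is to FIR.

FIR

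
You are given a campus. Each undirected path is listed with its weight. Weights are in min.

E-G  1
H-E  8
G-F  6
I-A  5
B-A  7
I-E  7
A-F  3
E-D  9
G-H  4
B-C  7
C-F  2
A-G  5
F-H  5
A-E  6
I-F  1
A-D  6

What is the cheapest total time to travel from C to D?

Compare a few routes:
C - F - A - D: 2+3+6 = 11
C - F - I - A - D: 2+1+5+6 = 14
Cheapest is C - F - A - D at 11 min.

11 min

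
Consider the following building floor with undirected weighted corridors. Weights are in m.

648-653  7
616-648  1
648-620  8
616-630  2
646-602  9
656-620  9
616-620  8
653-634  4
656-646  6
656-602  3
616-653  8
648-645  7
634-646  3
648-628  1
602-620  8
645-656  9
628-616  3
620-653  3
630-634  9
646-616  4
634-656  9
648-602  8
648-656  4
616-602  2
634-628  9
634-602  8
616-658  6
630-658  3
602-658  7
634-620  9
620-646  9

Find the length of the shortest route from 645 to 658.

13 m

Compare a few routes:
645 - 648 - 616 - 630 - 658: 7+1+2+3 = 13
645 - 648 - 616 - 658: 7+1+6 = 14
Cheapest is 645 - 648 - 616 - 630 - 658 at 13 m.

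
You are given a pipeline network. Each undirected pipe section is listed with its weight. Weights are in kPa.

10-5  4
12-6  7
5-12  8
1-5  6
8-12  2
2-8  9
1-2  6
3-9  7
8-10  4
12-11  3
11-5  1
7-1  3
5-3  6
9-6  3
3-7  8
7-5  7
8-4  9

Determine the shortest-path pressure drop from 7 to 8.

13 kPa

Compare a few routes:
7–5–10–8: 7+4+4 = 15
7–1–5–11–12–8: 3+6+1+3+2 = 15
7–5–11–12–8: 7+1+3+2 = 13
The minimum is 13 kPa via 7–5–11–12–8.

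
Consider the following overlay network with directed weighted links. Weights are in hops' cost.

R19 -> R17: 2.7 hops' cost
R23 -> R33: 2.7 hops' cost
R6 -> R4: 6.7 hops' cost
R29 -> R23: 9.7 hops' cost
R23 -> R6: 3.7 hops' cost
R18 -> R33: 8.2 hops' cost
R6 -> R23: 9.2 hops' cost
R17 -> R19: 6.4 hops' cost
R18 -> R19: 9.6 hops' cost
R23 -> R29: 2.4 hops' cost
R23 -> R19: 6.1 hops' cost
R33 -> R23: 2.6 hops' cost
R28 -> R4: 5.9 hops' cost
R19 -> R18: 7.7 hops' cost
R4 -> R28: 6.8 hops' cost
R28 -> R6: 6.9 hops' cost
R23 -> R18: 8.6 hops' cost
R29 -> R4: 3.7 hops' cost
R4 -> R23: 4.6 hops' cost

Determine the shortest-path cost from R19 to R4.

24.6 hops' cost

Running Dijkstra from R19:
R19: 0
R17: 2.7  (via R19)
R18: 7.7  (via R19)
R33: 15.9  (via R18)
R23: 18.5  (via R33)
R29: 20.9  (via R23)
R6: 22.2  (via R23)
R4: 24.6  (via R29)
Shortest route: R19 → R18 → R33 → R23 → R29 → R4 = 24.6 hops' cost.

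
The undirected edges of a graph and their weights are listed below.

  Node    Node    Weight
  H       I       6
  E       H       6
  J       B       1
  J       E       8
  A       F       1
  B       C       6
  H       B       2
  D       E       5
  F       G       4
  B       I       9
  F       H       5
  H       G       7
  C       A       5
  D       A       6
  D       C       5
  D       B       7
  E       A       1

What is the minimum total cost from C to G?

Settle nodes by increasing distance from C:
C: 0
A: 5  (via C)
D: 5  (via C)
B: 6  (via C)
E: 6  (via A)
F: 6  (via A)
J: 7  (via B)
H: 8  (via B)
G: 10  (via F)
Shortest route: C–A–F–G = 10.

10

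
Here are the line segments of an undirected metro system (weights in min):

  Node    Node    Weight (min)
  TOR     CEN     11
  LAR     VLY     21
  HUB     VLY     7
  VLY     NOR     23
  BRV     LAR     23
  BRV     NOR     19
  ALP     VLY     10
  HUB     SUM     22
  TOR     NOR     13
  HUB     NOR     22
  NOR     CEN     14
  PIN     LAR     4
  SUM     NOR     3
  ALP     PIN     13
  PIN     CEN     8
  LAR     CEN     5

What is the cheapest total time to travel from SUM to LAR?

Running Dijkstra from SUM:
SUM: 0
NOR: 3  (via SUM)
TOR: 16  (via NOR)
CEN: 17  (via NOR)
BRV: 22  (via NOR)
LAR: 22  (via CEN)
Shortest route: SUM → NOR → CEN → LAR = 22 min.

22 min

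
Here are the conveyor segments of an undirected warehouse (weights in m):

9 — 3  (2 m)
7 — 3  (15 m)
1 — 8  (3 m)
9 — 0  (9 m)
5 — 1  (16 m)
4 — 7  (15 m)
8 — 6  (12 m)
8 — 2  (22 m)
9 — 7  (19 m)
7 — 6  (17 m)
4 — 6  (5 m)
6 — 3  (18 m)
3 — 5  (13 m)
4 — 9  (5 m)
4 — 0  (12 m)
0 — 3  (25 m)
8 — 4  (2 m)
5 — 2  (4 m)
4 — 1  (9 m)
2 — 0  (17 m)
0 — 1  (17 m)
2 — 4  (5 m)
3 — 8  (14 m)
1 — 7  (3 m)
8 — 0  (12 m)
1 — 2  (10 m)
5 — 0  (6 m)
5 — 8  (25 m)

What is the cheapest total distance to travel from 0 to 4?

12 m

Compare a few routes:
0–8–4: 12+2 = 14
0–4: 12 = 12
0–9–4: 9+5 = 14
The minimum is 12 m via 0–4.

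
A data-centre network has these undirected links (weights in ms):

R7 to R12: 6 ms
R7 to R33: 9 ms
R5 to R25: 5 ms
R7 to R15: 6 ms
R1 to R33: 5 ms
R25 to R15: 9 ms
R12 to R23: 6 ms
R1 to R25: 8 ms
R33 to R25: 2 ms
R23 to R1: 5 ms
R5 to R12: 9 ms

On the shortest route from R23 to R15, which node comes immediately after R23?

R12

Enumerating some paths:
R23–R12–R7–R15: 6+6+6 = 18
R23–R1–R33–R25–R15: 5+5+2+9 = 21
The minimum is 18 ms via R23–R12–R7–R15.
So from R23 the first move is to R12.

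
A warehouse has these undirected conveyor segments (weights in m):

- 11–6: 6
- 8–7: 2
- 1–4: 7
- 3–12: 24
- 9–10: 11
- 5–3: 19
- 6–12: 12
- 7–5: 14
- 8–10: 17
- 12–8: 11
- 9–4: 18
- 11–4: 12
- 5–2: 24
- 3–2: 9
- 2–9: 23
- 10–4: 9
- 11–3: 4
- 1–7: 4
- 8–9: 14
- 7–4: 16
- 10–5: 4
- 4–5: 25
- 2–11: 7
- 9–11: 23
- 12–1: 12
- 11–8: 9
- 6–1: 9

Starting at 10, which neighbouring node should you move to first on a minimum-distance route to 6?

Compare a few routes:
10 → 4 → 11 → 6: 9+12+6 = 27
10 → 4 → 1 → 6: 9+7+9 = 25
10 → 5 → 7 → 1 → 6: 4+14+4+9 = 31
The minimum is 25 m via 10 → 4 → 1 → 6.
So from 10 the first move is to 4.

4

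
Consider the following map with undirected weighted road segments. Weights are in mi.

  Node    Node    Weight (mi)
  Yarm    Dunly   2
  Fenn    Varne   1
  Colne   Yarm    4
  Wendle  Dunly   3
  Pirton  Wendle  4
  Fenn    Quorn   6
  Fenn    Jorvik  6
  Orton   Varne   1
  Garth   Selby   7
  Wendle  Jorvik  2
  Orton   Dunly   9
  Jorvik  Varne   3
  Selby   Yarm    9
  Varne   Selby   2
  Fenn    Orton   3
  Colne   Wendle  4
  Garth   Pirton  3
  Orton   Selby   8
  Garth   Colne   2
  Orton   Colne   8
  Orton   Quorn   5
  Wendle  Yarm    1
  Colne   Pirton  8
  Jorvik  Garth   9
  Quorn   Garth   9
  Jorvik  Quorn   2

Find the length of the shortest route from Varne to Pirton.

Compare a few routes:
Varne → Jorvik → Wendle → Pirton: 3+2+4 = 9
Varne → Selby → Garth → Pirton: 2+7+3 = 12
The minimum is 9 mi via Varne → Jorvik → Wendle → Pirton.

9 mi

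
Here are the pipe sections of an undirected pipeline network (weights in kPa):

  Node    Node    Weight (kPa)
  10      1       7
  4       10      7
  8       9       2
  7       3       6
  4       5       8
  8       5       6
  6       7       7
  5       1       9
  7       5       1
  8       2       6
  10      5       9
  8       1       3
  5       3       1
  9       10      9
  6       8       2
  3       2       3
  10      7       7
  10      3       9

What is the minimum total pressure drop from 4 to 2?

Settle nodes by increasing distance from 4:
4: 0
10: 7  (via 4)
5: 8  (via 4)
3: 9  (via 5)
7: 9  (via 5)
2: 12  (via 3)
Shortest route: 4 → 5 → 3 → 2 = 12 kPa.

12 kPa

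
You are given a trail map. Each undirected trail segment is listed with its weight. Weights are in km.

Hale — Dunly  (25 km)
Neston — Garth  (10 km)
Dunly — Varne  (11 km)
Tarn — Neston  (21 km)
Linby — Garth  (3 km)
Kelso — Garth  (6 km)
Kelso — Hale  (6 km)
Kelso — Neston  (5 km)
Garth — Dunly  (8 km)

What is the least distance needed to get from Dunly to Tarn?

39 km

Shortest distances from Dunly:
Dunly: 0
Garth: 8  (via Dunly)
Varne: 11  (via Dunly)
Linby: 11  (via Garth)
Kelso: 14  (via Garth)
Neston: 18  (via Garth)
Hale: 20  (via Kelso)
Tarn: 39  (via Neston)
Shortest route: Dunly–Garth–Neston–Tarn = 39 km.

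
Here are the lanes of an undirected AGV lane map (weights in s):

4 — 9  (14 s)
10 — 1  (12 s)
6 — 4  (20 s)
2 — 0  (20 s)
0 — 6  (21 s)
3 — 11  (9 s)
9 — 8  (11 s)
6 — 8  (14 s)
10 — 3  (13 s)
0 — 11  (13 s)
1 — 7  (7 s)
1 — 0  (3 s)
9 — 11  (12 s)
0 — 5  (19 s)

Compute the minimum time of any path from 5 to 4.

58 s

Candidate routes:
5–0–6–8–9–4: 19+21+14+11+14 = 79
5–0–11–9–4: 19+13+12+14 = 58
5–0–6–4: 19+21+20 = 60
5–0–1–10–3–11–9–4: 19+3+12+13+9+12+14 = 82
Cheapest is 5–0–11–9–4 at 58 s.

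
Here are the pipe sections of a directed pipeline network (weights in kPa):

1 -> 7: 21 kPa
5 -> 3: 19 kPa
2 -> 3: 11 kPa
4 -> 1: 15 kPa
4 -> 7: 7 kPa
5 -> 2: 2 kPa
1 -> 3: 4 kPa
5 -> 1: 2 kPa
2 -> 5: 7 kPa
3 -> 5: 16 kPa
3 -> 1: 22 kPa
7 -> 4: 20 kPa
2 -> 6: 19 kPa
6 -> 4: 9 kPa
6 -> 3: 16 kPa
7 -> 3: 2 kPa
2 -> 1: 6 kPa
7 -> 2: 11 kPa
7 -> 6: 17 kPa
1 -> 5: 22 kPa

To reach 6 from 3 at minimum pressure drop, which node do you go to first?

Enumerating some paths:
3 → 5 → 2 → 6: 16+2+19 = 37
3 → 5 → 1 → 7 → 6: 16+2+21+17 = 56
3 → 1 → 7 → 6: 22+21+17 = 60
Cheapest is 3 → 5 → 2 → 6 at 37 kPa.
So from 3 the first move is to 5.

5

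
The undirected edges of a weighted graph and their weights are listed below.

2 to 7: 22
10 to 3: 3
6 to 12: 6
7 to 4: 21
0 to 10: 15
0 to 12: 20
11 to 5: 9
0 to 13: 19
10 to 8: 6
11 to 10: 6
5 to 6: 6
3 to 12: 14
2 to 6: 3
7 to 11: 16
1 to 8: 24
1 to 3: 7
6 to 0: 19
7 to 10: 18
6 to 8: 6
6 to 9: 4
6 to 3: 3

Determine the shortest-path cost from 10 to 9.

Shortest distances from 10:
10: 0
3: 3  (via 10)
6: 6  (via 3)
8: 6  (via 10)
11: 6  (via 10)
2: 9  (via 6)
1: 10  (via 3)
9: 10  (via 6)
Shortest route: 10–3–6–9 = 10.

10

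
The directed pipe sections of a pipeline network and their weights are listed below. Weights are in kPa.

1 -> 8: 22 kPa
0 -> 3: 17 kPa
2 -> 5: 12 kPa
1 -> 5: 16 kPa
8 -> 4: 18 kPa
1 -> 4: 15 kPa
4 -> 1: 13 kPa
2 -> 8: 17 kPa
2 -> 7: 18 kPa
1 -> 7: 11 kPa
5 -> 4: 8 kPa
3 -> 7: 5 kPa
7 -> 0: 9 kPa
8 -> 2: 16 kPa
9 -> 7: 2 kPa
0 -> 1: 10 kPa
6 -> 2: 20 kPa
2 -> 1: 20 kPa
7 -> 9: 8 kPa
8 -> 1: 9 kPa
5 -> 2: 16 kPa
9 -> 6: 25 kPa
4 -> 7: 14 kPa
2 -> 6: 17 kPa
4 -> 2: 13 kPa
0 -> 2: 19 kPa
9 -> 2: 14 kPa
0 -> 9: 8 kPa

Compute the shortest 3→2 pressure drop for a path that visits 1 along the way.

52 kPa

Best 3 to 1: 3–7–0–1 costing 24
Best 1 to 2: 1–4–2 costing 28
Total via 1: 24 + 28 = 52 kPa.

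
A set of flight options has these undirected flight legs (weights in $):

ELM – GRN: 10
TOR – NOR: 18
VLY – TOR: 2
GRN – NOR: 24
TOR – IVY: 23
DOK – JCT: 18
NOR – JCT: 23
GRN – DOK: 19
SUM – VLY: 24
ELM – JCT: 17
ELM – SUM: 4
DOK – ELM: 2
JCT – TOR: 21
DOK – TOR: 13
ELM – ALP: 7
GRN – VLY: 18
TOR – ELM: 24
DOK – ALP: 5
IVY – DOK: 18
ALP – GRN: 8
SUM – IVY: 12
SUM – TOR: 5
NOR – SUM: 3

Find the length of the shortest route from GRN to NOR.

$17

Compare a few routes:
GRN - ALP - DOK - ELM - SUM - NOR: 8+5+2+4+3 = 22
GRN - ELM - SUM - NOR: 10+4+3 = 17
Cheapest is GRN - ELM - SUM - NOR at $17.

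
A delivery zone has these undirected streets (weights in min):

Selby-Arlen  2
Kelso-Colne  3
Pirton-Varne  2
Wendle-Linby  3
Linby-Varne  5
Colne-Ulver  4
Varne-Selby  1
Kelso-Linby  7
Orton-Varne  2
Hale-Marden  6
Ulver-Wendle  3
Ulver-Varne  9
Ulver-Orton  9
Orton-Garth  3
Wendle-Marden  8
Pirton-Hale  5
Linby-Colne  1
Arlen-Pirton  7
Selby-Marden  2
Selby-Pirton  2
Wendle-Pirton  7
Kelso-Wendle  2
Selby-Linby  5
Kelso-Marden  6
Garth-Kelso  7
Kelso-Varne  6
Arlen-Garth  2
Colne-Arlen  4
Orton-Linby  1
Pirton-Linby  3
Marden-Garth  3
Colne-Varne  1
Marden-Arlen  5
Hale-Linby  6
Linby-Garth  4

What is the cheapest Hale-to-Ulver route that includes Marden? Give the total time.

14 min

Best Hale to Marden: Hale → Marden costing 6
Best Marden to Ulver: Marden → Selby → Varne → Colne → Ulver costing 8
Total via Marden: 6 + 8 = 14 min.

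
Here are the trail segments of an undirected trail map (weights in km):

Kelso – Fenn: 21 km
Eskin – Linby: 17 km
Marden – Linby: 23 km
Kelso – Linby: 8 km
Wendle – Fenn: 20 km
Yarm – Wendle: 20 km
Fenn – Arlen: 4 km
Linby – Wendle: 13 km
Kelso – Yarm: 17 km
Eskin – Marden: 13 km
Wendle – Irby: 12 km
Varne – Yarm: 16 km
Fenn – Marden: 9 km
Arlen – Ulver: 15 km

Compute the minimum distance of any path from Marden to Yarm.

Running Dijkstra from Marden:
Marden: 0
Fenn: 9  (via Marden)
Eskin: 13  (via Marden)
Arlen: 13  (via Fenn)
Linby: 23  (via Marden)
Ulver: 28  (via Arlen)
Wendle: 29  (via Fenn)
Kelso: 30  (via Fenn)
Irby: 41  (via Wendle)
Yarm: 47  (via Kelso)
Shortest route: Marden–Fenn–Kelso–Yarm = 47 km.

47 km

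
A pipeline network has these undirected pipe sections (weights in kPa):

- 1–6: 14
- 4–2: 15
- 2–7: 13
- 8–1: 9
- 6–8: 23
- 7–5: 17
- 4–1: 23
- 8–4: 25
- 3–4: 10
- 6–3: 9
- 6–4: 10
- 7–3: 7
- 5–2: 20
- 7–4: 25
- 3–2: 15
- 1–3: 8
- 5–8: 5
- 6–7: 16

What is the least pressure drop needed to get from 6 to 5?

28 kPa

Settle nodes by increasing distance from 6:
6: 0
3: 9  (via 6)
4: 10  (via 6)
1: 14  (via 6)
7: 16  (via 6)
8: 23  (via 6)
2: 24  (via 3)
5: 28  (via 8)
Shortest route: 6 → 8 → 5 = 28 kPa.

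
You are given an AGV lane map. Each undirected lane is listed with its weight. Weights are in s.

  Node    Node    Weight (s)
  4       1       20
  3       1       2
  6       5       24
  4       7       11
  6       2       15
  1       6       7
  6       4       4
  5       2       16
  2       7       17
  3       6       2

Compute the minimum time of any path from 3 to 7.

17 s

Candidate routes:
3 → 6 → 2 → 7: 2+15+17 = 34
3 → 1 → 6 → 4 → 7: 2+7+4+11 = 24
3 → 1 → 4 → 7: 2+20+11 = 33
3 → 6 → 4 → 7: 2+4+11 = 17
The minimum is 17 s via 3 → 6 → 4 → 7.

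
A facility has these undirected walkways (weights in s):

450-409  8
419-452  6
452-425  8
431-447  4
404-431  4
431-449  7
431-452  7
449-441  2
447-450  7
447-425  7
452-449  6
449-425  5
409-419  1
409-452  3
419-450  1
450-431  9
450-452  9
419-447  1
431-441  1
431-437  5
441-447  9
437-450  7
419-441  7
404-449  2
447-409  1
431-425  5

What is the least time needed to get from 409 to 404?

Shortest distances from 409:
409: 0
419: 1  (via 409)
447: 1  (via 409)
450: 2  (via 419)
452: 3  (via 409)
431: 5  (via 447)
441: 6  (via 431)
449: 8  (via 441)
425: 8  (via 447)
404: 9  (via 431)
Shortest route: 409 → 447 → 431 → 404 = 9 s.

9 s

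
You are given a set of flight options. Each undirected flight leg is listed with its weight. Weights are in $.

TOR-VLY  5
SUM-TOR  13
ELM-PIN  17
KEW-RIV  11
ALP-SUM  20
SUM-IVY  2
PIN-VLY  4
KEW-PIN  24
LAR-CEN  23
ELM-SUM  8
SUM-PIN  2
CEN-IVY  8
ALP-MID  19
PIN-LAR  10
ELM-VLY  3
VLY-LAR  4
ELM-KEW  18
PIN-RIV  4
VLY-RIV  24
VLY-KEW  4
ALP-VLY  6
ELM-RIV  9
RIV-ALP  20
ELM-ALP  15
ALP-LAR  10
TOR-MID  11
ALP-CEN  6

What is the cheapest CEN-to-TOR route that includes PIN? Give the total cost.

$21

Shortest CEN→PIN: CEN → IVY → SUM → PIN = 12
Best PIN to TOR: PIN → VLY → TOR costing 9
Total via PIN: 12 + 9 = $21.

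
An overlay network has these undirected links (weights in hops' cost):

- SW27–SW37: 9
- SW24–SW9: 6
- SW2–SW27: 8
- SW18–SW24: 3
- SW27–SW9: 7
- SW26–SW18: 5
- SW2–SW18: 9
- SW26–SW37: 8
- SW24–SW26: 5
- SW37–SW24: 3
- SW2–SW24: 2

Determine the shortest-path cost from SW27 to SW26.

Shortest distances from SW27:
SW27: 0
SW9: 7  (via SW27)
SW2: 8  (via SW27)
SW37: 9  (via SW27)
SW24: 10  (via SW2)
SW18: 13  (via SW24)
SW26: 15  (via SW24)
Shortest route: SW27–SW2–SW24–SW26 = 15 hops' cost.

15 hops' cost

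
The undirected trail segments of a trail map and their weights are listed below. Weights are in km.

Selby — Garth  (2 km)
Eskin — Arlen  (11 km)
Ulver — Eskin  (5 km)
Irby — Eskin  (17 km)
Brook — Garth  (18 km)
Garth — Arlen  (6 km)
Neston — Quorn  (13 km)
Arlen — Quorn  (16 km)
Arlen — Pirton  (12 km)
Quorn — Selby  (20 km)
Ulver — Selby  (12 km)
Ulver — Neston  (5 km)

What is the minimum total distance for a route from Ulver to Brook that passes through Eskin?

Shortest Ulver→Eskin: Ulver → Eskin = 5
Best Eskin to Brook: Eskin → Arlen → Garth → Brook costing 35
Total via Eskin: 5 + 35 = 40 km.

40 km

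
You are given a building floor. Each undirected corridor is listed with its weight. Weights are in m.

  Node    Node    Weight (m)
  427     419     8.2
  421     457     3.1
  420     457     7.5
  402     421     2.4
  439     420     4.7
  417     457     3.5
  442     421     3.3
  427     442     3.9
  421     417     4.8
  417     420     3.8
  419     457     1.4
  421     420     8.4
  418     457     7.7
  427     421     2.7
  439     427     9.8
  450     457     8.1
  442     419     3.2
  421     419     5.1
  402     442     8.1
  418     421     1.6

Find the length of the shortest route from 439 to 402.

Running Dijkstra from 439:
439: 0
420: 4.7  (via 439)
417: 8.5  (via 420)
427: 9.8  (via 439)
457: 12  (via 417)
421: 12.5  (via 427)
419: 13.4  (via 457)
442: 13.7  (via 427)
418: 14.1  (via 421)
402: 14.9  (via 421)
Shortest route: 439 → 427 → 421 → 402 = 14.9 m.

14.9 m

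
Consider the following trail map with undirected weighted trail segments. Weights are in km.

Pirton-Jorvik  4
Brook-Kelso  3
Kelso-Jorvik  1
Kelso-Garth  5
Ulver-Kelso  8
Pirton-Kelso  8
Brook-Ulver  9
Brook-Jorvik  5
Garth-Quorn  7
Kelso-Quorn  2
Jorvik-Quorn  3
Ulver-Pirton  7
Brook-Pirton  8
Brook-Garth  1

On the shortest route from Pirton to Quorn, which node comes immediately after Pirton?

Compare a few routes:
Pirton → Kelso → Quorn: 8+2 = 10
Pirton → Jorvik → Quorn: 4+3 = 7
Pirton → Kelso → Jorvik → Quorn: 8+1+3 = 12
Pirton → Brook → Kelso → Quorn: 8+3+2 = 13
Cheapest is Pirton → Jorvik → Quorn at 7 km.
So from Pirton the first move is to Jorvik.

Jorvik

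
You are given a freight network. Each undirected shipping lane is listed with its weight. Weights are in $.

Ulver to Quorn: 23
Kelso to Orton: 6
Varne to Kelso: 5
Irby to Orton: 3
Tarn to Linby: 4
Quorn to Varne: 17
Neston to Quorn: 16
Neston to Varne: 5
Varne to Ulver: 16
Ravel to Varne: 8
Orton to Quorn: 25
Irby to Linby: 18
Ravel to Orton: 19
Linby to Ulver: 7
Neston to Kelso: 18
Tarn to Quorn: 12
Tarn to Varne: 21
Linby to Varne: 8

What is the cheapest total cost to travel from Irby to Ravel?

Running Dijkstra from Irby:
Irby: 0
Orton: 3  (via Irby)
Kelso: 9  (via Orton)
Varne: 14  (via Kelso)
Linby: 18  (via Irby)
Neston: 19  (via Varne)
Tarn: 22  (via Linby)
Ravel: 22  (via Orton)
Shortest route: Irby → Orton → Ravel = $22.

$22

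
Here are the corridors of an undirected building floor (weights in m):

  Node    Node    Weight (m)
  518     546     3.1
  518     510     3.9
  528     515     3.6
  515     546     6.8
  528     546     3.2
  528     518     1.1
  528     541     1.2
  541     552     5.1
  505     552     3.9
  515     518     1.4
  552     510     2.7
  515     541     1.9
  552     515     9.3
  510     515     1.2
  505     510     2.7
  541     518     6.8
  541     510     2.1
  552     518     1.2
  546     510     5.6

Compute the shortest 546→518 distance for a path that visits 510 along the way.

Shortest 546→510: 546 → 510 = 5.6
Best 510 to 518: 510 → 515 → 518 costing 2.6
Total via 510: 5.6 + 2.6 = 8.2 m.

8.2 m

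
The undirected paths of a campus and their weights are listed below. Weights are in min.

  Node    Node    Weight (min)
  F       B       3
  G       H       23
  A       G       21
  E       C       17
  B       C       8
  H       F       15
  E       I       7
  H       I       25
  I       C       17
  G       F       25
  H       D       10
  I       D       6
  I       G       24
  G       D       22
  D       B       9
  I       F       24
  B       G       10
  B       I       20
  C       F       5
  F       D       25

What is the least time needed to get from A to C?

Running Dijkstra from A:
A: 0
G: 21  (via A)
B: 31  (via G)
F: 34  (via B)
C: 39  (via B)
Shortest route: A–G–B–C = 39 min.

39 min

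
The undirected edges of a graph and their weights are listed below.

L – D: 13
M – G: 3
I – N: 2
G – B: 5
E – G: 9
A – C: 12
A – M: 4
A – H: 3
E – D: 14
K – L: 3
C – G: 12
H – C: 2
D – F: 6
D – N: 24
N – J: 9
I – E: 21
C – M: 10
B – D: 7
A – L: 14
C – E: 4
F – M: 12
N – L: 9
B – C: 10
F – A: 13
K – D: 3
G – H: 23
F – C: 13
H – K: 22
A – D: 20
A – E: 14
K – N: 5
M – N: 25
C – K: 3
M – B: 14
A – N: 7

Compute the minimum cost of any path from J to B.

Enumerating some paths:
J → N → K → D → B: 9+5+3+7 = 24
J → N → K → C → B: 9+5+3+10 = 27
The minimum is 24 via J → N → K → D → B.

24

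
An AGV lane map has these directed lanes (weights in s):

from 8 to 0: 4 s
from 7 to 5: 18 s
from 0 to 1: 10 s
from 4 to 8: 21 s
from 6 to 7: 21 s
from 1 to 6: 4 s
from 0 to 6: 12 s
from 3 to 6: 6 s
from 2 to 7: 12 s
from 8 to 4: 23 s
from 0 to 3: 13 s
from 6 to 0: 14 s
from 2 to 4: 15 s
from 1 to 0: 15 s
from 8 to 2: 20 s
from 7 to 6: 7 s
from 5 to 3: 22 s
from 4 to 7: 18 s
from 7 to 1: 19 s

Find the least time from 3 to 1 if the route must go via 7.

Shortest 3→7: 3–6–7 = 27
Shortest 7→1: 7–1 = 19
Total via 7: 27 + 19 = 46 s.

46 s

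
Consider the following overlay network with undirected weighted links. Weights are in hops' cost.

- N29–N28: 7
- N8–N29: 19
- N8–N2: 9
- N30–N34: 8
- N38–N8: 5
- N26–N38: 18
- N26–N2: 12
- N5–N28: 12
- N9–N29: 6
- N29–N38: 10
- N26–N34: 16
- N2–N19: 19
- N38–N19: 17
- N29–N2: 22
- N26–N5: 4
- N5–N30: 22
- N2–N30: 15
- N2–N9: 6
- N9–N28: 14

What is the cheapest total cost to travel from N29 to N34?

Enumerating some paths:
N29 → N28 → N5 → N26 → N34: 7+12+4+16 = 39
N29 → N9 → N2 → N30 → N34: 6+6+15+8 = 35
The minimum is 35 hops' cost via N29 → N9 → N2 → N30 → N34.

35 hops' cost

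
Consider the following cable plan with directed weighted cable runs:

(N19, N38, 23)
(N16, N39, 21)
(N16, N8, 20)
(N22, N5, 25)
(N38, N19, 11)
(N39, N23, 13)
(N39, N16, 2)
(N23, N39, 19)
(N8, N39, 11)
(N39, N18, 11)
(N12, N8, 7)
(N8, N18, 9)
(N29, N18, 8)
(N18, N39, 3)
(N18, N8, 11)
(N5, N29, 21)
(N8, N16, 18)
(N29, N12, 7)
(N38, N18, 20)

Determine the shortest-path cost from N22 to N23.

Settle nodes by increasing distance from N22:
N22: 0
N5: 25  (via N22)
N29: 46  (via N5)
N12: 53  (via N29)
N18: 54  (via N29)
N39: 57  (via N18)
N16: 59  (via N39)
N8: 60  (via N12)
N23: 70  (via N39)
Shortest route: N22 → N5 → N29 → N18 → N39 → N23 = 70.

70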